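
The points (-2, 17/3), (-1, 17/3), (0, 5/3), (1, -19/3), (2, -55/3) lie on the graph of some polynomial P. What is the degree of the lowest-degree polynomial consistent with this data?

Forward differences of the values at n = -2, -1, 0, 1, 2:
  P  : 17/3  17/3  5/3  -19/3  -55/3
  Δ  : 0  -4  -8  -12
  Δ^2: -4  -4  -4
  Δ^3: 0  0
  Δ^4: 0
The second differences are constant (-4) and nonzero, while all higher differences vanish, so the minimal degree is 2.

2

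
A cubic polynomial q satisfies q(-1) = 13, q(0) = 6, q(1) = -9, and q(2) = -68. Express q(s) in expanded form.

Write q(s) = as^3 + bs^2 + cs + d. Substituting each data point gives a linear system:
  -a + b - c + d = 13
  d = 6
  a + b + c + d = -9
  8a + 4b + 2c + d = -68
Solving the system yields a = -6, b = -4, c = -5, d = 6.
So q(s) = -6s^3 - 4s^2 - 5s + 6.
Check: q(-1) = 13. ✓

q(s) = -6s^3 - 4s^2 - 5s + 6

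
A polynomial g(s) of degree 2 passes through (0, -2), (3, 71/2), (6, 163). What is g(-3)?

Using the Lagrange interpolation formula with nodes 0, 3, 6:
  L_0(s) = (s - 3)(s - 6) / 18
  L_1(s) = s(s - 6) / -9
  L_2(s) = s(s - 3) / 18
Then g(s) = -2·L_0(s) + 71/2·L_1(s) + 163·L_2(s).
Expanding and collecting terms gives g(s) = 5s² - (5/2)s - 2.
Evaluating at s = -3: g(-3) = 101/2.

101/2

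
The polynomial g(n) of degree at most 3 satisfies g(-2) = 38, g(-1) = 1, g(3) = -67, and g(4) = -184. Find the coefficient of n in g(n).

Write g(n) = an^3 + bn^2 + cn + d. Substituting each data point gives a linear system:
  -8a + 4b - 2c + d = 38
  -a + b - c + d = 1
  27a + 9b + 3c + d = -67
  64a + 16b + 4c + d = -184
Solving the system yields a = -4, b = 4, c = 3, d = -4.
So g(n) = -4n³ + 4n² + 3n - 4.
The coefficient of n is 3.

3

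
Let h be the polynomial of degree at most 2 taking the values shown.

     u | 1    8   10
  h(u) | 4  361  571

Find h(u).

h(u) = 6u^2 - 3u + 1

Write h(u) = au^2 + bu + c. Substituting each data point gives a linear system:
  a + b + c = 4
  64a + 8b + c = 361
  100a + 10b + c = 571
Solving the system yields a = 6, b = -3, c = 1.
So h(u) = 6u^2 - 3u + 1.
Check: h(8) = 361. ✓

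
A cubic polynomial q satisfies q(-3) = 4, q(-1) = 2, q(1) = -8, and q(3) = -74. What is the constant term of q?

Write q(s) = as^3 + bs^2 + cs + d. Substituting each data point gives a linear system:
  -27a + 9b - 3c + d = 4
  -a + b - c + d = 2
  a + b + c + d = -8
  27a + 9b + 3c + d = -74
Solving the system yields a = -1, b = -4, c = -4, d = 1.
So q(s) = -s^3 - 4s^2 - 4s + 1.
The constant term is 1.

1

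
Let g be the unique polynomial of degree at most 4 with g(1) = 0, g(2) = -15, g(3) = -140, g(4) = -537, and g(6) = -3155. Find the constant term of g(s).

Write g(s) = as^4 + bs^3 + cs^2 + ds + e. Substituting each data point gives a linear system:
  a + b + c + d + e = 0
  16a + 8b + 4c + 2d + e = -15
  81a + 27b + 9c + 3d + e = -140
  256a + 64b + 16c + 4d + e = -537
  1296a + 216b + 36c + 6d + e = -3155
Solving the system yields a = -3, b = 3, c = 2, d = 3, e = -5.
So g(s) = -3s⁴ + 3s³ + 2s² + 3s - 5.
The constant term is -5.

-5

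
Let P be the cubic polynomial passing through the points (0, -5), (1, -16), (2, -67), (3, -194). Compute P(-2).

41

Forward differences of the values at s = 0, 1, 2, 3:
  P  : -5  -16  -67  -194
  Δ  : -11  -51  -127
  Δ^2: -40  -76
  Δ^3: -36
The third differences are constant, confirming degree 3.
Interpolating (Newton forward form) and evaluating at s = -2 gives P(-2) = 41.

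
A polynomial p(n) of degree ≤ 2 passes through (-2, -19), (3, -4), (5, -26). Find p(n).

Write p(n) = an^2 + bn + c. Substituting each data point gives a linear system:
  4a - 2b + c = -19
  9a + 3b + c = -4
  25a + 5b + c = -26
Solving the system yields a = -2, b = 5, c = -1.
So p(n) = -2n² + 5n - 1.
Check: p(3) = -4. ✓

p(n) = -2n^2 + 5n - 1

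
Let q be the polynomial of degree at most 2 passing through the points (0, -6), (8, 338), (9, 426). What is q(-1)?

-4

Write q(s) = as^2 + bs + c. Substituting each data point gives a linear system:
  c = -6
  64a + 8b + c = 338
  81a + 9b + c = 426
Solving the system yields a = 5, b = 3, c = -6.
So q(s) = 5s^2 + 3s - 6.
Then q(-1) = -4.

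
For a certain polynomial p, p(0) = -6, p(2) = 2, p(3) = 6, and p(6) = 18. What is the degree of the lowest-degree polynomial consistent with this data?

Divided differences on the nodes 0, 2, 3, 6:
  order 0: -6  2  6  18
  order 1: 4  4  4
  order 2: 0  0
  order 3: 0
The order-1 divided differences are all 4 (nonzero) and every higher order vanishes, so the data lies on a polynomial of degree exactly 1.

1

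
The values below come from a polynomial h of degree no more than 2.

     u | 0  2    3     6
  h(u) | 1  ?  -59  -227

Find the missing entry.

-27

The 3 known points determine the degree-2 polynomial uniquely.
Write h(u) = au^2 + bu + c. Substituting each data point gives a linear system:
  c = 1
  9a + 3b + c = -59
  36a + 6b + c = -227
Solving the system yields a = -6, b = -2, c = 1.
So h(u) = -6u^2 - 2u + 1.
Then h(2) = -27.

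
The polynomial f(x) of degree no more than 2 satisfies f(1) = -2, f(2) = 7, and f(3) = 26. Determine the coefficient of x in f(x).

-6

Write f(x) = ax^2 + bx + c. Substituting each data point gives a linear system:
  a + b + c = -2
  4a + 2b + c = 7
  9a + 3b + c = 26
Solving the system yields a = 5, b = -6, c = -1.
So f(x) = 5x² - 6x - 1.
The coefficient of x is -6.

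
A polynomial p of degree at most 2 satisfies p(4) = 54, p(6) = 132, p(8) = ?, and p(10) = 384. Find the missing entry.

242

The 3 known points determine the degree-2 polynomial uniquely.
Write p(n) = an^2 + bn + c. Substituting each data point gives a linear system:
  16a + 4b + c = 54
  36a + 6b + c = 132
  100a + 10b + c = 384
Solving the system yields a = 4, b = -1, c = -6.
So p(n) = 4n^2 - n - 6.
Then p(8) = 242.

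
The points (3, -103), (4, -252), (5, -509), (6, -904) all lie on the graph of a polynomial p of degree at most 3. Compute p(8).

-2228

Using the Lagrange interpolation formula with nodes 3, 4, 5, 6:
  L_0(u) = (u - 4)(u - 5)(u - 6) / -6
  L_1(u) = (u - 3)(u - 5)(u - 6) / 2
  L_2(u) = (u - 3)(u - 4)(u - 6) / -2
  L_3(u) = (u - 3)(u - 4)(u - 5) / 6
Then p(u) = -103·L_0(u) - 252·L_1(u) - 509·L_2(u) - 904·L_3(u).
Expanding and collecting terms gives p(u) = -5u^3 + 6u^2 - 6u - 4.
Evaluating at u = 8: p(8) = -2228.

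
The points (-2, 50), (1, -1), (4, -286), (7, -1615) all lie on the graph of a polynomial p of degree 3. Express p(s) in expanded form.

Using the Lagrange interpolation formula with nodes -2, 1, 4, 7:
  L_0(s) = (s - 1)(s - 4)(s - 7) / -162
  L_1(s) = (s + 2)(s - 4)(s - 7) / 54
  L_2(s) = (s + 2)(s - 1)(s - 7) / -54
  L_3(s) = (s + 2)(s - 1)(s - 4) / 162
Then p(s) = 50·L_0(s) - 1·L_1(s) - 286·L_2(s) - 1615·L_3(s).
Expanding and collecting terms gives p(s) = -5s³ + 2s² + 2.
Check: p(7) = -1615. ✓

p(s) = -5s^3 + 2s^2 + 2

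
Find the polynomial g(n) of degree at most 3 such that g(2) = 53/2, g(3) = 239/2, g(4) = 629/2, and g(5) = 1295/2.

g(n) = 6n^3 - 3n^2 - 6n + 5/2

Write g(n) = an^3 + bn^2 + cn + d. Substituting each data point gives a linear system:
  8a + 4b + 2c + d = 53/2
  27a + 9b + 3c + d = 239/2
  64a + 16b + 4c + d = 629/2
  125a + 25b + 5c + d = 1295/2
Solving the system yields a = 6, b = -3, c = -6, d = 5/2.
So g(n) = 6n^3 - 3n^2 - 6n + 5/2.
Check: g(2) = 53/2. ✓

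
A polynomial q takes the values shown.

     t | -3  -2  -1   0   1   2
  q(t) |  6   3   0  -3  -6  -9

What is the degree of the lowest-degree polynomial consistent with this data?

Forward differences of the values at t = -3, -2, -1, 0, 1, 2:
  q  : 6  3  0  -3  -6  -9
  Δ  : -3  -3  -3  -3  -3
  Δ^2: 0  0  0  0
  Δ^3: 0  0  0
  Δ^4: 0  0
  Δ^5: 0
The first differences are constant (-3) and nonzero, while all higher differences vanish, so the minimal degree is 1.

1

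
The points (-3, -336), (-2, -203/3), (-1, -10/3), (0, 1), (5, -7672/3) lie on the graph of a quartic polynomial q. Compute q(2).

-223/3

Using the Lagrange interpolation formula with nodes -3, -2, -1, 0, 5:
  L_0(t) = (t + 2)(t + 1)t(t - 5) / 48
  L_1(t) = (t + 3)(t + 1)t(t - 5) / -14
  L_2(t) = (t + 3)(t + 2)t(t - 5) / 12
  L_3(t) = (t + 3)(t + 2)(t + 1)(t - 5) / -30
  L_4(t) = (t + 3)(t + 2)(t + 1)t / 1680
Then q(t) = -336·L_0(t) - 203/3·L_1(t) - 10/3·L_2(t) + 1·L_3(t) - 7672/3·L_4(t).
Expanding and collecting terms gives q(t) = -4t^4 - 2t^2 - (5/3)t + 1.
Evaluating at t = 2: q(2) = -223/3.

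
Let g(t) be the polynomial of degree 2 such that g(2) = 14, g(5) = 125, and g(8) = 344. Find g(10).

Write g(t) = at^2 + bt + c. Substituting each data point gives a linear system:
  4a + 2b + c = 14
  25a + 5b + c = 125
  64a + 8b + c = 344
Solving the system yields a = 6, b = -5, c = 0.
So g(t) = 6t² - 5t.
Then g(10) = 550.

550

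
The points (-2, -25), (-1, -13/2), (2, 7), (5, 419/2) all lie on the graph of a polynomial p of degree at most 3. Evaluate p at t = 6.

375

Using the Lagrange interpolation formula with nodes -2, -1, 2, 5:
  L_0(t) = (t + 1)(t - 2)(t - 5) / -28
  L_1(t) = (t + 2)(t - 2)(t - 5) / 18
  L_2(t) = (t + 2)(t + 1)(t - 5) / -36
  L_3(t) = (t + 2)(t + 1)(t - 2) / 126
Then p(t) = -25·L_0(t) - 13/2·L_1(t) + 7·L_2(t) + 419/2·L_3(t).
Expanding and collecting terms gives p(t) = 2t^3 - (3/2)t^2 - 3.
Evaluating at t = 6: p(6) = 375.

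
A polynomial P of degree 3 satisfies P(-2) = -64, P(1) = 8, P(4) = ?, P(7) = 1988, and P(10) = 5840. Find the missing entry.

368

On equispaced nodes a degree-3 polynomial has vanishing fourth forward difference, so
  P(-2) - 4·P(1) + 6·P(4) - 4·P(7) + P(10) = 0.
Substituting the known values and solving for P(4):
  6·P(4) = 2208
  P(4) = 368.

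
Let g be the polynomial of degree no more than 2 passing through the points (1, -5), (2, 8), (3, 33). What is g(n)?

g(n) = 6n^2 - 5n - 6

Write g(n) = an^2 + bn + c. Substituting each data point gives a linear system:
  a + b + c = -5
  4a + 2b + c = 8
  9a + 3b + c = 33
Solving the system yields a = 6, b = -5, c = -6.
So g(n) = 6n² - 5n - 6.
Check: g(1) = -5. ✓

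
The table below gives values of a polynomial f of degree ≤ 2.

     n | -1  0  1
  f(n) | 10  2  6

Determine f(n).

Write f(n) = an^2 + bn + c. Substituting each data point gives a linear system:
  a - b + c = 10
  c = 2
  a + b + c = 6
Solving the system yields a = 6, b = -2, c = 2.
So f(n) = 6n^2 - 2n + 2.
Check: f(0) = 2. ✓

f(n) = 6n^2 - 2n + 2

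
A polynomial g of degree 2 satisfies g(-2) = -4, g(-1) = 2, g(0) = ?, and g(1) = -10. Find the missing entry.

0

The 3 known points determine the degree-2 polynomial uniquely.
Write g(x) = ax^2 + bx + c. Substituting each data point gives a linear system:
  4a - 2b + c = -4
  a - b + c = 2
  a + b + c = -10
Solving the system yields a = -4, b = -6, c = 0.
So g(x) = -4x^2 - 6x.
Then g(0) = 0.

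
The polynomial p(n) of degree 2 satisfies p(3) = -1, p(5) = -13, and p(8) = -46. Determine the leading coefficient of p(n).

Write p(n) = an^2 + bn + c. Substituting each data point gives a linear system:
  9a + 3b + c = -1
  25a + 5b + c = -13
  64a + 8b + c = -46
Solving the system yields a = -1, b = 2, c = 2.
So p(n) = -n² + 2n + 2.
The leading coefficient is -1.

-1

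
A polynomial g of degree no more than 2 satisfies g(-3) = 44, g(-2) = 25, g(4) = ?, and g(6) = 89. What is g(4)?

The 3 known points determine the degree-2 polynomial uniquely.
Write g(s) = as^2 + bs + c. Substituting each data point gives a linear system:
  9a - 3b + c = 44
  4a - 2b + c = 25
  36a + 6b + c = 89
Solving the system yields a = 3, b = -4, c = 5.
So g(s) = 3s^2 - 4s + 5.
Then g(4) = 37.

37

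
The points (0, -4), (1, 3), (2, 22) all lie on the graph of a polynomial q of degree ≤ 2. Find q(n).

Write q(n) = an^2 + bn + c. Substituting each data point gives a linear system:
  c = -4
  a + b + c = 3
  4a + 2b + c = 22
Solving the system yields a = 6, b = 1, c = -4.
So q(n) = 6n² + n - 4.
Check: q(1) = 3. ✓

q(n) = 6n^2 + n - 4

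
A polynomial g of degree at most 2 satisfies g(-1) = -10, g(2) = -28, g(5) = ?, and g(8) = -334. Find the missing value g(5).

-136

On equispaced nodes a degree-2 polynomial has vanishing third forward difference, so
  - g(-1) + 3·g(2) - 3·g(5) + g(8) = 0.
Substituting the known values and solving for g(5):
  -3·g(5) = 408
  g(5) = -136.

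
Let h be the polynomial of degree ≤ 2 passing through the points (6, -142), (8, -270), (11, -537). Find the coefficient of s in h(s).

Write h(s) = as^2 + bs + c. Substituting each data point gives a linear system:
  36a + 6b + c = -142
  64a + 8b + c = -270
  121a + 11b + c = -537
Solving the system yields a = -5, b = 6, c = 2.
So h(s) = -5s² + 6s + 2.
The coefficient of s is 6.

6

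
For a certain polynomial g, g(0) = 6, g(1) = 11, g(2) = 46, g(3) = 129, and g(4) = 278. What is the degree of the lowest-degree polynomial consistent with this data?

3

Forward differences of the values at x = 0, 1, 2, 3, 4:
  g  : 6  11  46  129  278
  Δ  : 5  35  83  149
  Δ^2: 30  48  66
  Δ^3: 18  18
  Δ^4: 0
The third differences are constant (18) and nonzero, while all higher differences vanish, so the minimal degree is 3.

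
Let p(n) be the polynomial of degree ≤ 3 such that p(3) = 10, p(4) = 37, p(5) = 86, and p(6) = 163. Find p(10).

871

Write p(n) = an^3 + bn^2 + cn + d. Substituting each data point gives a linear system:
  27a + 9b + 3c + d = 10
  64a + 16b + 4c + d = 37
  125a + 25b + 5c + d = 86
  216a + 36b + 6c + d = 163
Solving the system yields a = 1, b = -1, c = -3, d = 1.
So p(n) = n^3 - n^2 - 3n + 1.
Then p(10) = 871.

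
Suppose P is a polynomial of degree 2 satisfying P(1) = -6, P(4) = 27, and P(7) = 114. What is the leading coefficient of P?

Write P(s) = as^2 + bs + c. Substituting each data point gives a linear system:
  a + b + c = -6
  16a + 4b + c = 27
  49a + 7b + c = 114
Solving the system yields a = 3, b = -4, c = -5.
So P(s) = 3s² - 4s - 5.
The leading coefficient is 3.

3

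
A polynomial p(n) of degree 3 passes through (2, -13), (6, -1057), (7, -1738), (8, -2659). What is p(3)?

Write p(n) = an^3 + bn^2 + cn + d. Substituting each data point gives a linear system:
  8a + 4b + 2c + d = -13
  216a + 36b + 6c + d = -1057
  343a + 49b + 7c + d = -1738
  512a + 64b + 8c + d = -2659
Solving the system yields a = -6, b = 6, c = 3, d = 5.
So p(n) = -6n³ + 6n² + 3n + 5.
Then p(3) = -94.

-94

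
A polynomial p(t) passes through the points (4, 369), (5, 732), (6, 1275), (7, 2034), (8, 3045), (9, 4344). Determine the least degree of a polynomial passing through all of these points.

Forward differences of the values at t = 4, 5, 6, 7, 8, 9:
  p  : 369  732  1275  2034  3045  4344
  Δ  : 363  543  759  1011  1299
  Δ^2: 180  216  252  288
  Δ^3: 36  36  36
  Δ^4: 0  0
  Δ^5: 0
The third differences are constant (36) and nonzero, while all higher differences vanish, so the minimal degree is 3.

3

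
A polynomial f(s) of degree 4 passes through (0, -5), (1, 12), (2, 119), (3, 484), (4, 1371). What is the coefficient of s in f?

4

Write f(s) = as^4 + bs^3 + cs^2 + ds + e. Substituting each data point gives a linear system:
  e = -5
  a + b + c + d + e = 12
  16a + 8b + 4c + 2d + e = 119
  81a + 27b + 9c + 3d + e = 484
  256a + 64b + 16c + 4d + e = 1371
Solving the system yields a = 4, b = 4, c = 5, d = 4, e = -5.
So f(s) = 4s^4 + 4s^3 + 5s^2 + 4s - 5.
The coefficient of s is 4.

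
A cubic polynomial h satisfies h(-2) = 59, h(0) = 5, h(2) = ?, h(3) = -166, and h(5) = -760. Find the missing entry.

-49

The 4 known points determine the degree-3 polynomial uniquely.
Write h(s) = as^3 + bs^2 + cs + d. Substituting each data point gives a linear system:
  -8a + 4b - 2c + d = 59
  d = 5
  27a + 9b + 3c + d = -166
  125a + 25b + 5c + d = -760
Solving the system yields a = -6, b = 0, c = -3, d = 5.
So h(s) = -6s^3 - 3s + 5.
Then h(2) = -49.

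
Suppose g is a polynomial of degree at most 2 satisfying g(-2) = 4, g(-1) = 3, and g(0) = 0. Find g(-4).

0

Write g(s) = as^2 + bs + c. Substituting each data point gives a linear system:
  4a - 2b + c = 4
  a - b + c = 3
  c = 0
Solving the system yields a = -1, b = -4, c = 0.
So g(s) = -s^2 - 4s.
Then g(-4) = 0.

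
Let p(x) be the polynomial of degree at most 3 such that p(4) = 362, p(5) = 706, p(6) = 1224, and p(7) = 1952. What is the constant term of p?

Write p(x) = ax^3 + bx^2 + cx + d. Substituting each data point gives a linear system:
  64a + 16b + 4c + d = 362
  125a + 25b + 5c + d = 706
  216a + 36b + 6c + d = 1224
  343a + 49b + 7c + d = 1952
Solving the system yields a = 6, b = -3, c = 5, d = 6.
So p(x) = 6x^3 - 3x^2 + 5x + 6.
The constant term is 6.

6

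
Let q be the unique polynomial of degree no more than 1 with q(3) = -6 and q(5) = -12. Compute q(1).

Write q(x) = ax + b. Substituting each data point gives a linear system:
  3a + b = -6
  5a + b = -12
Solving the system yields a = -3, b = 3.
So q(x) = -3x + 3.
Then q(1) = 0.

0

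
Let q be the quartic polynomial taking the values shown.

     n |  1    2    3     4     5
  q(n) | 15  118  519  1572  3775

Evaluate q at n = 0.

0

Using the Lagrange interpolation formula with nodes 1, 2, 3, 4, 5:
  L_0(n) = (n - 2)(n - 3)(n - 4)(n - 5) / 24
  L_1(n) = (n - 1)(n - 3)(n - 4)(n - 5) / -6
  L_2(n) = (n - 1)(n - 2)(n - 4)(n - 5) / 4
  L_3(n) = (n - 1)(n - 2)(n - 3)(n - 5) / -6
  L_4(n) = (n - 1)(n - 2)(n - 3)(n - 4) / 24
Then q(n) = 15·L_0(n) + 118·L_1(n) + 519·L_2(n) + 1572·L_3(n) + 3775·L_4(n).
Expanding and collecting terms gives q(n) = 6n^4 - n^3 + 5n^2 + 5n.
Evaluating at n = 0: q(0) = 0.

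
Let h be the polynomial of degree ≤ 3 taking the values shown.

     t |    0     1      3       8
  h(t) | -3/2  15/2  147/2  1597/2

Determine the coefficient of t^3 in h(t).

Write h(t) = at^3 + bt^2 + ct + d. Substituting each data point gives a linear system:
  d = -3/2
  a + b + c + d = 15/2
  27a + 9b + 3c + d = 147/2
  512a + 64b + 8c + d = 1597/2
Solving the system yields a = 1, b = 4, c = 4, d = -3/2.
So h(t) = t³ + 4t² + 4t - 3/2.
The leading coefficient is 1.

1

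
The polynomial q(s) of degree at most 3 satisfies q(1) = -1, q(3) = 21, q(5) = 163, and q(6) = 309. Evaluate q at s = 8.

Write q(s) = as^3 + bs^2 + cs + d. Substituting each data point gives a linear system:
  a + b + c + d = -1
  27a + 9b + 3c + d = 21
  125a + 25b + 5c + d = 163
  216a + 36b + 6c + d = 309
Solving the system yields a = 2, b = -3, c = -3, d = 3.
So q(s) = 2s³ - 3s² - 3s + 3.
Then q(8) = 811.

811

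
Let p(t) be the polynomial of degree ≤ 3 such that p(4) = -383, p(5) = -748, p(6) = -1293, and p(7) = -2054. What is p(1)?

-8

Using the Lagrange interpolation formula with nodes 4, 5, 6, 7:
  L_0(t) = (t - 5)(t - 6)(t - 7) / -6
  L_1(t) = (t - 4)(t - 6)(t - 7) / 2
  L_2(t) = (t - 4)(t - 5)(t - 7) / -2
  L_3(t) = (t - 4)(t - 5)(t - 6) / 6
Then p(t) = -383·L_0(t) - 748·L_1(t) - 1293·L_2(t) - 2054·L_3(t).
Expanding and collecting terms gives p(t) = -6t³ + t - 3.
Evaluating at t = 1: p(1) = -8.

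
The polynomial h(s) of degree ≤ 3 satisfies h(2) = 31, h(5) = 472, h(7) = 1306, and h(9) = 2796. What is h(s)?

Write h(s) = as^3 + bs^2 + cs + d. Substituting each data point gives a linear system:
  8a + 4b + 2c + d = 31
  125a + 25b + 5c + d = 472
  343a + 49b + 7c + d = 1306
  729a + 81b + 9c + d = 2796
Solving the system yields a = 4, b = -2, c = 5, d = -3.
So h(s) = 4s^3 - 2s^2 + 5s - 3.
Check: h(9) = 2796. ✓

h(s) = 4s^3 - 2s^2 + 5s - 3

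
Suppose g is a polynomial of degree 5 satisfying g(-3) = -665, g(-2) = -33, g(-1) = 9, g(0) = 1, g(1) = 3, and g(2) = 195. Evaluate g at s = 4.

6069

Write g(s) = as^5 + bs^4 + cs^3 + ds^2 + es + k. Substituting each data point gives a linear system:
  -243a + 81b - 27c + 9d - 3e + k = -665
  -32a + 16b - 8c + 4d - 2e + k = -33
  -a + b - c + d - e + k = 9
  k = 1
  a + b + c + d + e + k = 3
  32a + 16b + 8c + 4d + 2e + k = 195
Solving the system yields a = 5, b = 5, c = -5, d = 0, e = -3, k = 1.
So g(s) = 5s⁵ + 5s⁴ - 5s³ - 3s + 1.
Then g(4) = 6069.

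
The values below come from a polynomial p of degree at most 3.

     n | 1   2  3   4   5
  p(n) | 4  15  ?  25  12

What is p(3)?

The 4 known points determine the degree-3 polynomial uniquely.
Write p(n) = an^3 + bn^2 + cn + d. Substituting each data point gives a linear system:
  a + b + c + d = 4
  8a + 4b + 2c + d = 15
  64a + 16b + 4c + d = 25
  125a + 25b + 5c + d = 12
Solving the system yields a = -1, b = 5, c = 3, d = -3.
So p(n) = -n^3 + 5n^2 + 3n - 3.
Then p(3) = 24.

24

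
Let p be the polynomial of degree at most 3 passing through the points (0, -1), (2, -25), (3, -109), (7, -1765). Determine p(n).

p(n) = -6n^3 + 6n^2 - 1

Write p(n) = an^3 + bn^2 + cn + d. Substituting each data point gives a linear system:
  d = -1
  8a + 4b + 2c + d = -25
  27a + 9b + 3c + d = -109
  343a + 49b + 7c + d = -1765
Solving the system yields a = -6, b = 6, c = 0, d = -1.
So p(n) = -6n³ + 6n² - 1.
Check: p(0) = -1. ✓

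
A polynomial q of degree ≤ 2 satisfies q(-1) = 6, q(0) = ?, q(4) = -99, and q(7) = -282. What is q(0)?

The 3 known points determine the degree-2 polynomial uniquely.
Write q(t) = at^2 + bt + c. Substituting each data point gives a linear system:
  a - b + c = 6
  16a + 4b + c = -99
  49a + 7b + c = -282
Solving the system yields a = -5, b = -6, c = 5.
So q(t) = -5t² - 6t + 5.
Then q(0) = 5.

5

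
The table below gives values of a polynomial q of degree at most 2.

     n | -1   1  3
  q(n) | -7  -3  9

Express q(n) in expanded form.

q(n) = n^2 + 2n - 6

Write q(n) = an^2 + bn + c. Substituting each data point gives a linear system:
  a - b + c = -7
  a + b + c = -3
  9a + 3b + c = 9
Solving the system yields a = 1, b = 2, c = -6.
So q(n) = n^2 + 2n - 6.
Check: q(3) = 9. ✓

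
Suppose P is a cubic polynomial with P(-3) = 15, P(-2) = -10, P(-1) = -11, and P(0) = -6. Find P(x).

P(x) = -3x^3 - 6x^2 + 2x - 6

Write P(x) = ax^3 + bx^2 + cx + d. Substituting each data point gives a linear system:
  -27a + 9b - 3c + d = 15
  -8a + 4b - 2c + d = -10
  -a + b - c + d = -11
  d = -6
Solving the system yields a = -3, b = -6, c = 2, d = -6.
So P(x) = -3x^3 - 6x^2 + 2x - 6.
Check: P(-1) = -11. ✓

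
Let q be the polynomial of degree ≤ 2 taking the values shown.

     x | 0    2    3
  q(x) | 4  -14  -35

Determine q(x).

q(x) = -4x^2 - x + 4

Write q(x) = ax^2 + bx + c. Substituting each data point gives a linear system:
  c = 4
  4a + 2b + c = -14
  9a + 3b + c = -35
Solving the system yields a = -4, b = -1, c = 4.
So q(x) = -4x^2 - x + 4.
Check: q(3) = -35. ✓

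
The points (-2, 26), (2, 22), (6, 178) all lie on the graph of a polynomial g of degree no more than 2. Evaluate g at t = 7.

242

Write g(t) = at^2 + bt + c. Substituting each data point gives a linear system:
  4a - 2b + c = 26
  4a + 2b + c = 22
  36a + 6b + c = 178
Solving the system yields a = 5, b = -1, c = 4.
So g(t) = 5t² - t + 4.
Then g(7) = 242.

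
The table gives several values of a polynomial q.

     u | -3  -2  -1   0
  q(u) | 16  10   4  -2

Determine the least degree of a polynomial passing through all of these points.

1

Forward differences of the values at u = -3, -2, -1, 0:
  q  : 16  10  4  -2
  Δ  : -6  -6  -6
  Δ^2: 0  0
  Δ^3: 0
The first differences are constant (-6) and nonzero, while all higher differences vanish, so the minimal degree is 1.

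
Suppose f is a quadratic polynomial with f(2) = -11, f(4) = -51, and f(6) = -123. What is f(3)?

-27

Write f(u) = au^2 + bu + c. Substituting each data point gives a linear system:
  4a + 2b + c = -11
  16a + 4b + c = -51
  36a + 6b + c = -123
Solving the system yields a = -4, b = 4, c = -3.
So f(u) = -4u^2 + 4u - 3.
Then f(3) = -27.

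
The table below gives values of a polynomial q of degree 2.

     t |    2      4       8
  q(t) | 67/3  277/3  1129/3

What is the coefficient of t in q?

-1

Write q(t) = at^2 + bt + c. Substituting each data point gives a linear system:
  4a + 2b + c = 67/3
  16a + 4b + c = 277/3
  64a + 8b + c = 1129/3
Solving the system yields a = 6, b = -1, c = 1/3.
So q(t) = 6t² - t + 1/3.
The coefficient of t is -1.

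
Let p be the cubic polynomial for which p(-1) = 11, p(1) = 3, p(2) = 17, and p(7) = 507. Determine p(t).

p(t) = t^3 + 4t^2 - 5t + 3

Write p(t) = at^3 + bt^2 + ct + d. Substituting each data point gives a linear system:
  -a + b - c + d = 11
  a + b + c + d = 3
  8a + 4b + 2c + d = 17
  343a + 49b + 7c + d = 507
Solving the system yields a = 1, b = 4, c = -5, d = 3.
So p(t) = t^3 + 4t^2 - 5t + 3.
Check: p(7) = 507. ✓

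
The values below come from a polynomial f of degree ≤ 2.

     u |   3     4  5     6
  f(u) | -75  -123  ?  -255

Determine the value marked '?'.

The 3 known points determine the degree-2 polynomial uniquely.
Write f(u) = au^2 + bu + c. Substituting each data point gives a linear system:
  9a + 3b + c = -75
  16a + 4b + c = -123
  36a + 6b + c = -255
Solving the system yields a = -6, b = -6, c = -3.
So f(u) = -6u^2 - 6u - 3.
Then f(5) = -183.

-183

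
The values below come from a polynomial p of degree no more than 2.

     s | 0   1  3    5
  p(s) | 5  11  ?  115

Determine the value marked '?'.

47

The 3 known points determine the degree-2 polynomial uniquely.
Write p(s) = as^2 + bs + c. Substituting each data point gives a linear system:
  c = 5
  a + b + c = 11
  25a + 5b + c = 115
Solving the system yields a = 4, b = 2, c = 5.
So p(s) = 4s² + 2s + 5.
Then p(3) = 47.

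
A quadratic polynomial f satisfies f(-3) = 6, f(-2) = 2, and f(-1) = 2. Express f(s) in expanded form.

Using the Lagrange interpolation formula with nodes -3, -2, -1:
  L_0(s) = (s + 2)(s + 1) / 2
  L_1(s) = (s + 3)(s + 1) / -1
  L_2(s) = (s + 3)(s + 2) / 2
Then f(s) = 6·L_0(s) + 2·L_1(s) + 2·L_2(s).
Expanding and collecting terms gives f(s) = 2s^2 + 6s + 6.
Check: f(-1) = 2. ✓

f(s) = 2s^2 + 6s + 6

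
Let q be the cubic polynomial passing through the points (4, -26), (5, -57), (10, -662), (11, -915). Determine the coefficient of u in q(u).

Write q(u) = au^3 + bu^2 + cu + d. Substituting each data point gives a linear system:
  64a + 16b + 4c + d = -26
  125a + 25b + 5c + d = -57
  1000a + 100b + 10c + d = -662
  1331a + 121b + 11c + d = -915
Solving the system yields a = -1, b = 4, c = -6, d = -2.
So q(u) = -u^3 + 4u^2 - 6u - 2.
The coefficient of u is -6.

-6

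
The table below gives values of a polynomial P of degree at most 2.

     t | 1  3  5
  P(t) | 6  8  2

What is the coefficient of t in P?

5

Write P(t) = at^2 + bt + c. Substituting each data point gives a linear system:
  a + b + c = 6
  9a + 3b + c = 8
  25a + 5b + c = 2
Solving the system yields a = -1, b = 5, c = 2.
So P(t) = -t² + 5t + 2.
The coefficient of t is 5.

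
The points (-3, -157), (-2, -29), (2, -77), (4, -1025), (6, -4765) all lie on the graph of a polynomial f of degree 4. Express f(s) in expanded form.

f(s) = -3s^4 - 4s^3 - s^2 + 4s - 1

Write f(s) = as^4 + bs^3 + cs^2 + ds + e. Substituting each data point gives a linear system:
  81a - 27b + 9c - 3d + e = -157
  16a - 8b + 4c - 2d + e = -29
  16a + 8b + 4c + 2d + e = -77
  256a + 64b + 16c + 4d + e = -1025
  1296a + 216b + 36c + 6d + e = -4765
Solving the system yields a = -3, b = -4, c = -1, d = 4, e = -1.
So f(s) = -3s^4 - 4s^3 - s^2 + 4s - 1.
Check: f(2) = -77. ✓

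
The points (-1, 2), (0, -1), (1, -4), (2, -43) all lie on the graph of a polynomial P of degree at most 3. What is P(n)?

P(n) = -6n^3 + 3n - 1

Write P(n) = an^3 + bn^2 + cn + d. Substituting each data point gives a linear system:
  -a + b - c + d = 2
  d = -1
  a + b + c + d = -4
  8a + 4b + 2c + d = -43
Solving the system yields a = -6, b = 0, c = 3, d = -1.
So P(n) = -6n³ + 3n - 1.
Check: P(1) = -4. ✓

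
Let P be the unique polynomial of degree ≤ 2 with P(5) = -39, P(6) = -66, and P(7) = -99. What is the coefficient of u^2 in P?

-3

Write P(u) = au^2 + bu + c. Substituting each data point gives a linear system:
  25a + 5b + c = -39
  36a + 6b + c = -66
  49a + 7b + c = -99
Solving the system yields a = -3, b = 6, c = 6.
So P(u) = -3u^2 + 6u + 6.
The leading coefficient is -3.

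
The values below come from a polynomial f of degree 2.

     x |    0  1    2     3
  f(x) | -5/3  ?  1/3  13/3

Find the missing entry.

On equispaced nodes a degree-2 polynomial has vanishing third forward difference, so
  - f(0) + 3·f(1) - 3·f(2) + f(3) = 0.
Substituting the known values and solving for f(1):
  3·f(1) = -5
  f(1) = -5/3.

-5/3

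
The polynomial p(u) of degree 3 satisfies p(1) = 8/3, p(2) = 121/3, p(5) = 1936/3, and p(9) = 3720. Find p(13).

33440/3

Using the Lagrange interpolation formula with nodes 1, 2, 5, 9:
  L_0(u) = (u - 2)(u - 5)(u - 9) / -32
  L_1(u) = (u - 1)(u - 5)(u - 9) / 21
  L_2(u) = (u - 1)(u - 2)(u - 9) / -48
  L_3(u) = (u - 1)(u - 2)(u - 5) / 224
Then p(u) = 8/3·L_0(u) + 121/3·L_1(u) + 1936/3·L_2(u) + 3720·L_3(u).
Expanding and collecting terms gives p(u) = 5u^3 + u^2 - (1/3)u - 3.
Evaluating at u = 13: p(13) = 33440/3.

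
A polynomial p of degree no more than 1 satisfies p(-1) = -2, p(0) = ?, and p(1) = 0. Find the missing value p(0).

On equispaced nodes a degree-1 polynomial has vanishing second forward difference, so
  p(-1) - 2·p(0) + p(1) = 0.
Substituting the known values and solving for p(0):
  -2·p(0) = 2
  p(0) = -1.

-1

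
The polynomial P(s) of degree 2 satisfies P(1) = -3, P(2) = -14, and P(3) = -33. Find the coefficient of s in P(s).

Write P(s) = as^2 + bs + c. Substituting each data point gives a linear system:
  a + b + c = -3
  4a + 2b + c = -14
  9a + 3b + c = -33
Solving the system yields a = -4, b = 1, c = 0.
So P(s) = -4s² + s.
The coefficient of s is 1.

1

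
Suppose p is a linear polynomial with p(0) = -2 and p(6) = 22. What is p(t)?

Using the Lagrange interpolation formula with nodes 0, 6:
  L_0(t) = (t - 6) / -6
  L_1(t) = t / 6
Then p(t) = -2·L_0(t) + 22·L_1(t).
Expanding and collecting terms gives p(t) = 4t - 2.
Check: p(0) = -2. ✓

p(t) = 4t - 2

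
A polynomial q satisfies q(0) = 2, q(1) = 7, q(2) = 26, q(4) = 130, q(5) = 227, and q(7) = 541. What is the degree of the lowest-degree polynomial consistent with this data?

3

Divided differences on the nodes 0, 1, 2, 4, 5, 7:
  order 0: 2  7  26  130  227  541
  order 1: 5  19  52  97  157
  order 2: 7  11  15  20
  order 3: 1  1  1
  order 4: 0  0
  order 5: 0
The order-3 divided differences are all 1 (nonzero) and every higher order vanishes, so the data lies on a polynomial of degree exactly 3.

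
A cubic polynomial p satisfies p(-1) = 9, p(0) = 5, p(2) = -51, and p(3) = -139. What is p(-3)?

Using the Lagrange interpolation formula with nodes -1, 0, 2, 3:
  L_0(u) = u(u - 2)(u - 3) / -12
  L_1(u) = (u + 1)(u - 2)(u - 3) / 6
  L_2(u) = (u + 1)u(u - 3) / -6
  L_3(u) = (u + 1)u(u - 2) / 12
Then p(u) = 9·L_0(u) + 5·L_1(u) - 51·L_2(u) - 139·L_3(u).
Expanding and collecting terms gives p(u) = -3u³ - 5u² - 6u + 5.
Evaluating at u = -3: p(-3) = 59.

59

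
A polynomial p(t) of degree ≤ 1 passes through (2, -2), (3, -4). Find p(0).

2

Using the Lagrange interpolation formula with nodes 2, 3:
  L_0(t) = (t - 3) / -1
  L_1(t) = (t - 2) / 1
Then p(t) = -2·L_0(t) - 4·L_1(t).
Expanding and collecting terms gives p(t) = -2t + 2.
Evaluating at t = 0: p(0) = 2.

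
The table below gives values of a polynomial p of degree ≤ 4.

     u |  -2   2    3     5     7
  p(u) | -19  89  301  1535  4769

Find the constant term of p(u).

Write p(u) = au^4 + bu^3 + cu^2 + du + e. Substituting each data point gives a linear system:
  16a - 8b + 4c - 2d + e = -19
  16a + 8b + 4c + 2d + e = 89
  81a + 27b + 9c + 3d + e = 301
  625a + 125b + 25c + 5d + e = 1535
  2401a + 343b + 49c + 7d + e = 4769
Solving the system yields a = 1, b = 6, c = 6, d = 3, e = -5.
So p(u) = u^4 + 6u^3 + 6u^2 + 3u - 5.
The constant term is -5.

-5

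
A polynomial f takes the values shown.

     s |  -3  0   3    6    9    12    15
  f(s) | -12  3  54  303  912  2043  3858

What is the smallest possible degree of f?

Forward differences of the values at s = -3, 0, 3, 6, 9, 12, 15:
  f  : -12  3  54  303  912  2043  3858
  Δ  : 15  51  249  609  1131  1815
  Δ^2: 36  198  360  522  684
  Δ^3: 162  162  162  162
  Δ^4: 0  0  0
  Δ^5: 0  0
  Δ^6: 0
The third differences are constant (162) and nonzero, while all higher differences vanish, so the minimal degree is 3.

3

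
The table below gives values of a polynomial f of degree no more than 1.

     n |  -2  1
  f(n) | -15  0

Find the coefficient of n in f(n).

Write f(n) = an + b. Substituting each data point gives a linear system:
  -2a + b = -15
  a + b = 0
Solving the system yields a = 5, b = -5.
So f(n) = 5n - 5.
The leading coefficient is 5.

5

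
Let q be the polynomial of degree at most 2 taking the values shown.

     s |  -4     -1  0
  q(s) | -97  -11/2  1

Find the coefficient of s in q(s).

Write q(s) = as^2 + bs + c. Substituting each data point gives a linear system:
  16a - 4b + c = -97
  a - b + c = -11/2
  c = 1
Solving the system yields a = -6, b = 1/2, c = 1.
So q(s) = -6s^2 + (1/2)s + 1.
The coefficient of s is 1/2.

1/2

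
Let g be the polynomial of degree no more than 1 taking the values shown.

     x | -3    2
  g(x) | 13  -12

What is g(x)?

g(x) = -5x - 2

Write g(x) = ax + b. Substituting each data point gives a linear system:
  -3a + b = 13
  2a + b = -12
Solving the system yields a = -5, b = -2.
So g(x) = -5x - 2.
Check: g(-3) = 13. ✓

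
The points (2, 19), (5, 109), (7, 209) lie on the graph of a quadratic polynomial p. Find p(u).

Write p(u) = au^2 + bu + c. Substituting each data point gives a linear system:
  4a + 2b + c = 19
  25a + 5b + c = 109
  49a + 7b + c = 209
Solving the system yields a = 4, b = 2, c = -1.
So p(u) = 4u² + 2u - 1.
Check: p(7) = 209. ✓

p(u) = 4u^2 + 2u - 1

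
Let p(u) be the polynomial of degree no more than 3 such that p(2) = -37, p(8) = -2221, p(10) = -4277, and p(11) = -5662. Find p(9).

-3138

Write p(u) = au^3 + bu^2 + cu + d. Substituting each data point gives a linear system:
  8a + 4b + 2c + d = -37
  512a + 64b + 8c + d = -2221
  1000a + 100b + 10c + d = -4277
  1331a + 121b + 11c + d = -5662
Solving the system yields a = -4, b = -3, c = 2, d = 3.
So p(u) = -4u^3 - 3u^2 + 2u + 3.
Then p(9) = -3138.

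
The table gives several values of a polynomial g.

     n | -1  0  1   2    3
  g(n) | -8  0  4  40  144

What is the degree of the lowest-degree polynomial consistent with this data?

Forward differences of the values at n = -1, 0, 1, 2, 3:
  g  : -8  0  4  40  144
  Δ  : 8  4  36  104
  Δ^2: -4  32  68
  Δ^3: 36  36
  Δ^4: 0
The third differences are constant (36) and nonzero, while all higher differences vanish, so the minimal degree is 3.

3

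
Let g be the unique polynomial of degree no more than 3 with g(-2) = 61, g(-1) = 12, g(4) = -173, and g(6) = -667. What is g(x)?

g(x) = -4x^3 + 6x^2 - 3x - 1

Write g(x) = ax^3 + bx^2 + cx + d. Substituting each data point gives a linear system:
  -8a + 4b - 2c + d = 61
  -a + b - c + d = 12
  64a + 16b + 4c + d = -173
  216a + 36b + 6c + d = -667
Solving the system yields a = -4, b = 6, c = -3, d = -1.
So g(x) = -4x³ + 6x² - 3x - 1.
Check: g(4) = -173. ✓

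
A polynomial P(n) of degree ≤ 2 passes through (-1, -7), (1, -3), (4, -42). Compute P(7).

-135

Write P(n) = an^2 + bn + c. Substituting each data point gives a linear system:
  a - b + c = -7
  a + b + c = -3
  16a + 4b + c = -42
Solving the system yields a = -3, b = 2, c = -2.
So P(n) = -3n^2 + 2n - 2.
Then P(7) = -135.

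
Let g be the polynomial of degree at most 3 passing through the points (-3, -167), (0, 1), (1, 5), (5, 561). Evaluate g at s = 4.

281

Using the Lagrange interpolation formula with nodes -3, 0, 1, 5:
  L_0(s) = s(s - 1)(s - 5) / -96
  L_1(s) = (s + 3)(s - 1)(s - 5) / 15
  L_2(s) = (s + 3)s(s - 5) / -16
  L_3(s) = (s + 3)s(s - 1) / 160
Then g(s) = -167·L_0(s) + 1·L_1(s) + 5·L_2(s) + 561·L_3(s).
Expanding and collecting terms gives g(s) = 5s^3 - 3s^2 + 2s + 1.
Evaluating at s = 4: g(4) = 281.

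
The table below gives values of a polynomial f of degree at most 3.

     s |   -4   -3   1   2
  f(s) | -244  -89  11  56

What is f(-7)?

-1501

Write f(s) = as^3 + bs^2 + cs + d. Substituting each data point gives a linear system:
  -64a + 16b - 4c + d = -244
  -27a + 9b - 3c + d = -89
  a + b + c + d = 11
  8a + 4b + 2c + d = 56
Solving the system yields a = 5, b = 4, c = -2, d = 4.
So f(s) = 5s^3 + 4s^2 - 2s + 4.
Then f(-7) = -1501.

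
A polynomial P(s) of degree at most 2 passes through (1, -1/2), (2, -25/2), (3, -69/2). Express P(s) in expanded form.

Write P(s) = as^2 + bs + c. Substituting each data point gives a linear system:
  a + b + c = -1/2
  4a + 2b + c = -25/2
  9a + 3b + c = -69/2
Solving the system yields a = -5, b = 3, c = 3/2.
So P(s) = -5s^2 + 3s + 3/2.
Check: P(1) = -1/2. ✓

P(s) = -5s^2 + 3s + 3/2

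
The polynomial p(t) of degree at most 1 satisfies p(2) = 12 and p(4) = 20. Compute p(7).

32

Using the Lagrange interpolation formula with nodes 2, 4:
  L_0(t) = (t - 4) / -2
  L_1(t) = (t - 2) / 2
Then p(t) = 12·L_0(t) + 20·L_1(t).
Expanding and collecting terms gives p(t) = 4t + 4.
Evaluating at t = 7: p(7) = 32.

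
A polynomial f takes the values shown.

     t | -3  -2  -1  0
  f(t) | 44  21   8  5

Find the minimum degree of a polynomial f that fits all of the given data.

Forward differences of the values at t = -3, -2, -1, 0:
  f  : 44  21  8  5
  Δ  : -23  -13  -3
  Δ^2: 10  10
  Δ^3: 0
The second differences are constant (10) and nonzero, while all higher differences vanish, so the minimal degree is 2.

2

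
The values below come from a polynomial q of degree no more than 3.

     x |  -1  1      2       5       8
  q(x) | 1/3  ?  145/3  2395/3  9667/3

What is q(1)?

7/3

The 4 known points determine the degree-3 polynomial uniquely.
Write q(x) = ax^3 + bx^2 + cx + d. Substituting each data point gives a linear system:
  -a + b - c + d = 1/3
  8a + 4b + 2c + d = 145/3
  125a + 25b + 5c + d = 2395/3
  512a + 64b + 8c + d = 9667/3
Solving the system yields a = 6, b = 3, c = -5, d = -5/3.
So q(x) = 6x^3 + 3x^2 - 5x - 5/3.
Then q(1) = 7/3.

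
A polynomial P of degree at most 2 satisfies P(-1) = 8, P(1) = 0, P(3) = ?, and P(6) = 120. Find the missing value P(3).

24

The 3 known points determine the degree-2 polynomial uniquely.
Write P(t) = at^2 + bt + c. Substituting each data point gives a linear system:
  a - b + c = 8
  a + b + c = 0
  36a + 6b + c = 120
Solving the system yields a = 4, b = -4, c = 0.
So P(t) = 4t^2 - 4t.
Then P(3) = 24.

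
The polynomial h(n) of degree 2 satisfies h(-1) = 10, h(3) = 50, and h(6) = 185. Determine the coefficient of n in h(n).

Write h(n) = an^2 + bn + c. Substituting each data point gives a linear system:
  a - b + c = 10
  9a + 3b + c = 50
  36a + 6b + c = 185
Solving the system yields a = 5, b = 0, c = 5.
So h(n) = 5n² + 5.
The coefficient of n is 0.

0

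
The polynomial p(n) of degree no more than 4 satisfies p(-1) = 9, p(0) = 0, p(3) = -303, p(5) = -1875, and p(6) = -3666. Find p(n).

Write p(n) = an^4 + bn^3 + cn^2 + dn + e. Substituting each data point gives a linear system:
  a - b + c - d + e = 9
  e = 0
  81a + 27b + 9c + 3d + e = -303
  625a + 125b + 25c + 5d + e = -1875
  1296a + 216b + 36c + 6d + e = -3666
Solving the system yields a = -2, b = -5, c = 1, d = -5, e = 0.
So p(n) = -2n^4 - 5n^3 + n^2 - 5n.
Check: p(0) = 0. ✓

p(n) = -2n^4 - 5n^3 + n^2 - 5n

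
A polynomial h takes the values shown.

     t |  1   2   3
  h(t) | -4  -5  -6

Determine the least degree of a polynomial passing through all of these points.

Forward differences of the values at t = 1, 2, 3:
  h  : -4  -5  -6
  Δ  : -1  -1
  Δ^2: 0
The first differences are constant (-1) and nonzero, while all higher differences vanish, so the minimal degree is 1.

1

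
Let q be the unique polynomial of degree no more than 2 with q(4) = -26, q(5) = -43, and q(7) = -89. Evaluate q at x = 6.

Using the Lagrange interpolation formula with nodes 4, 5, 7:
  L_0(x) = (x - 5)(x - 7) / 3
  L_1(x) = (x - 4)(x - 7) / -2
  L_2(x) = (x - 4)(x - 5) / 6
Then q(x) = -26·L_0(x) - 43·L_1(x) - 89·L_2(x).
Expanding and collecting terms gives q(x) = -2x^2 + x + 2.
Evaluating at x = 6: q(6) = -64.

-64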